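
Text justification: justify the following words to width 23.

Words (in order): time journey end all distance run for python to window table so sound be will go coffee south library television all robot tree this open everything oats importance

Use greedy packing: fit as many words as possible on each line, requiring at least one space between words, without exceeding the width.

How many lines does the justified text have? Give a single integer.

Line 1: ['time', 'journey', 'end', 'all'] (min_width=20, slack=3)
Line 2: ['distance', 'run', 'for', 'python'] (min_width=23, slack=0)
Line 3: ['to', 'window', 'table', 'so'] (min_width=18, slack=5)
Line 4: ['sound', 'be', 'will', 'go', 'coffee'] (min_width=23, slack=0)
Line 5: ['south', 'library'] (min_width=13, slack=10)
Line 6: ['television', 'all', 'robot'] (min_width=20, slack=3)
Line 7: ['tree', 'this', 'open'] (min_width=14, slack=9)
Line 8: ['everything', 'oats'] (min_width=15, slack=8)
Line 9: ['importance'] (min_width=10, slack=13)
Total lines: 9

Answer: 9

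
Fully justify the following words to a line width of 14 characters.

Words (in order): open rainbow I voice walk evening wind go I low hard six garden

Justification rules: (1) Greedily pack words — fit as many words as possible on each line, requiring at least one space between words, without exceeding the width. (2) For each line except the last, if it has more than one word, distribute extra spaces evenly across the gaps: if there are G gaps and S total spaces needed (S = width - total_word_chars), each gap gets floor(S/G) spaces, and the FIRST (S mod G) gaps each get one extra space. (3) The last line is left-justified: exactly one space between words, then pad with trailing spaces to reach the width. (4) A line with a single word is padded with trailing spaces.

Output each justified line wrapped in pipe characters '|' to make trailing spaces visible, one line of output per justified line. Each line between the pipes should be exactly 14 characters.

Answer: |open rainbow I|
|voice     walk|
|evening   wind|
|go  I low hard|
|six garden    |

Derivation:
Line 1: ['open', 'rainbow', 'I'] (min_width=14, slack=0)
Line 2: ['voice', 'walk'] (min_width=10, slack=4)
Line 3: ['evening', 'wind'] (min_width=12, slack=2)
Line 4: ['go', 'I', 'low', 'hard'] (min_width=13, slack=1)
Line 5: ['six', 'garden'] (min_width=10, slack=4)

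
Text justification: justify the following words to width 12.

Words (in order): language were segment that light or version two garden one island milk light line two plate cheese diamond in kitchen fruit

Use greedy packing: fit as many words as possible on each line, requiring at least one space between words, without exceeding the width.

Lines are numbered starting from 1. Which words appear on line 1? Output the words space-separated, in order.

Line 1: ['language'] (min_width=8, slack=4)
Line 2: ['were', 'segment'] (min_width=12, slack=0)
Line 3: ['that', 'light'] (min_width=10, slack=2)
Line 4: ['or', 'version'] (min_width=10, slack=2)
Line 5: ['two', 'garden'] (min_width=10, slack=2)
Line 6: ['one', 'island'] (min_width=10, slack=2)
Line 7: ['milk', 'light'] (min_width=10, slack=2)
Line 8: ['line', 'two'] (min_width=8, slack=4)
Line 9: ['plate', 'cheese'] (min_width=12, slack=0)
Line 10: ['diamond', 'in'] (min_width=10, slack=2)
Line 11: ['kitchen'] (min_width=7, slack=5)
Line 12: ['fruit'] (min_width=5, slack=7)

Answer: language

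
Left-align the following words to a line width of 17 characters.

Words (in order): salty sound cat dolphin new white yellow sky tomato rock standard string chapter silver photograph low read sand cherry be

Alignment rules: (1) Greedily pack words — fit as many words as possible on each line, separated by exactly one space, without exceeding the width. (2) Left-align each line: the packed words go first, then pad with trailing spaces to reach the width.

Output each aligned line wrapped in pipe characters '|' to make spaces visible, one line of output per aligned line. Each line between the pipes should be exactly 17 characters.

Line 1: ['salty', 'sound', 'cat'] (min_width=15, slack=2)
Line 2: ['dolphin', 'new', 'white'] (min_width=17, slack=0)
Line 3: ['yellow', 'sky', 'tomato'] (min_width=17, slack=0)
Line 4: ['rock', 'standard'] (min_width=13, slack=4)
Line 5: ['string', 'chapter'] (min_width=14, slack=3)
Line 6: ['silver', 'photograph'] (min_width=17, slack=0)
Line 7: ['low', 'read', 'sand'] (min_width=13, slack=4)
Line 8: ['cherry', 'be'] (min_width=9, slack=8)

Answer: |salty sound cat  |
|dolphin new white|
|yellow sky tomato|
|rock standard    |
|string chapter   |
|silver photograph|
|low read sand    |
|cherry be        |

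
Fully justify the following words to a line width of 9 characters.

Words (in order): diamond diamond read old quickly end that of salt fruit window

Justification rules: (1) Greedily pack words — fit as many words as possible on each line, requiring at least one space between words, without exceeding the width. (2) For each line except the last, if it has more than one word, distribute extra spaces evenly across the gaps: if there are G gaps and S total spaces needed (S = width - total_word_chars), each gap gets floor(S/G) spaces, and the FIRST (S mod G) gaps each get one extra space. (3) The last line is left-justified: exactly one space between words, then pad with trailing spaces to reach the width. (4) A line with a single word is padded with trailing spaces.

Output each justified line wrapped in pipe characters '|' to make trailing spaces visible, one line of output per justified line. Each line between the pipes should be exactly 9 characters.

Answer: |diamond  |
|diamond  |
|read  old|
|quickly  |
|end  that|
|of   salt|
|fruit    |
|window   |

Derivation:
Line 1: ['diamond'] (min_width=7, slack=2)
Line 2: ['diamond'] (min_width=7, slack=2)
Line 3: ['read', 'old'] (min_width=8, slack=1)
Line 4: ['quickly'] (min_width=7, slack=2)
Line 5: ['end', 'that'] (min_width=8, slack=1)
Line 6: ['of', 'salt'] (min_width=7, slack=2)
Line 7: ['fruit'] (min_width=5, slack=4)
Line 8: ['window'] (min_width=6, slack=3)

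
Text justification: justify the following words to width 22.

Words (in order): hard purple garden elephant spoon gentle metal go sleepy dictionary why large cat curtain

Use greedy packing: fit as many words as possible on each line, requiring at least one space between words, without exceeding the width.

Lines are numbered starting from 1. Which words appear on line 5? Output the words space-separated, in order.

Line 1: ['hard', 'purple', 'garden'] (min_width=18, slack=4)
Line 2: ['elephant', 'spoon', 'gentle'] (min_width=21, slack=1)
Line 3: ['metal', 'go', 'sleepy'] (min_width=15, slack=7)
Line 4: ['dictionary', 'why', 'large'] (min_width=20, slack=2)
Line 5: ['cat', 'curtain'] (min_width=11, slack=11)

Answer: cat curtain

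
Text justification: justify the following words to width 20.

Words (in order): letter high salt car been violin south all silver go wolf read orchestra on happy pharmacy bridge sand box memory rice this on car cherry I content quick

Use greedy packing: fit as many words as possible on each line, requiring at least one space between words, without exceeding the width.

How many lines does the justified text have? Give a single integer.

Line 1: ['letter', 'high', 'salt', 'car'] (min_width=20, slack=0)
Line 2: ['been', 'violin', 'south'] (min_width=17, slack=3)
Line 3: ['all', 'silver', 'go', 'wolf'] (min_width=18, slack=2)
Line 4: ['read', 'orchestra', 'on'] (min_width=17, slack=3)
Line 5: ['happy', 'pharmacy'] (min_width=14, slack=6)
Line 6: ['bridge', 'sand', 'box'] (min_width=15, slack=5)
Line 7: ['memory', 'rice', 'this', 'on'] (min_width=19, slack=1)
Line 8: ['car', 'cherry', 'I', 'content'] (min_width=20, slack=0)
Line 9: ['quick'] (min_width=5, slack=15)
Total lines: 9

Answer: 9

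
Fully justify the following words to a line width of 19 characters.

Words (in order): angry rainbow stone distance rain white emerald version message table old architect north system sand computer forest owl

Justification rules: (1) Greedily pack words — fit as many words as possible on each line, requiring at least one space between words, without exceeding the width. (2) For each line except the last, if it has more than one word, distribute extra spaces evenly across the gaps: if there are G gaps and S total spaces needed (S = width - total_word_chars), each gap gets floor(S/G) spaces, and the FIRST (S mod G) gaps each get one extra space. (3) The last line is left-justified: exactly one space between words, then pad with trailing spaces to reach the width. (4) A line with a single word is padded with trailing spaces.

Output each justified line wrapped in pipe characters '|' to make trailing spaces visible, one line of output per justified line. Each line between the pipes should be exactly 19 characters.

Answer: |angry rainbow stone|
|distance rain white|
|emerald     version|
|message  table  old|
|architect     north|
|system         sand|
|computer forest owl|

Derivation:
Line 1: ['angry', 'rainbow', 'stone'] (min_width=19, slack=0)
Line 2: ['distance', 'rain', 'white'] (min_width=19, slack=0)
Line 3: ['emerald', 'version'] (min_width=15, slack=4)
Line 4: ['message', 'table', 'old'] (min_width=17, slack=2)
Line 5: ['architect', 'north'] (min_width=15, slack=4)
Line 6: ['system', 'sand'] (min_width=11, slack=8)
Line 7: ['computer', 'forest', 'owl'] (min_width=19, slack=0)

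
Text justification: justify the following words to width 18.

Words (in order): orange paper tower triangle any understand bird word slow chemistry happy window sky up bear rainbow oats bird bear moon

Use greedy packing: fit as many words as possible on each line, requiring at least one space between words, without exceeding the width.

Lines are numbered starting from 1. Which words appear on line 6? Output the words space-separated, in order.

Line 1: ['orange', 'paper', 'tower'] (min_width=18, slack=0)
Line 2: ['triangle', 'any'] (min_width=12, slack=6)
Line 3: ['understand', 'bird'] (min_width=15, slack=3)
Line 4: ['word', 'slow'] (min_width=9, slack=9)
Line 5: ['chemistry', 'happy'] (min_width=15, slack=3)
Line 6: ['window', 'sky', 'up', 'bear'] (min_width=18, slack=0)
Line 7: ['rainbow', 'oats', 'bird'] (min_width=17, slack=1)
Line 8: ['bear', 'moon'] (min_width=9, slack=9)

Answer: window sky up bear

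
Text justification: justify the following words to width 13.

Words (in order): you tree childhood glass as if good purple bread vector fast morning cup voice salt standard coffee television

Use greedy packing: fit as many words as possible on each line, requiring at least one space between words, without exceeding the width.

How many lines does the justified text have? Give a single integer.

Line 1: ['you', 'tree'] (min_width=8, slack=5)
Line 2: ['childhood'] (min_width=9, slack=4)
Line 3: ['glass', 'as', 'if'] (min_width=11, slack=2)
Line 4: ['good', 'purple'] (min_width=11, slack=2)
Line 5: ['bread', 'vector'] (min_width=12, slack=1)
Line 6: ['fast', 'morning'] (min_width=12, slack=1)
Line 7: ['cup', 'voice'] (min_width=9, slack=4)
Line 8: ['salt', 'standard'] (min_width=13, slack=0)
Line 9: ['coffee'] (min_width=6, slack=7)
Line 10: ['television'] (min_width=10, slack=3)
Total lines: 10

Answer: 10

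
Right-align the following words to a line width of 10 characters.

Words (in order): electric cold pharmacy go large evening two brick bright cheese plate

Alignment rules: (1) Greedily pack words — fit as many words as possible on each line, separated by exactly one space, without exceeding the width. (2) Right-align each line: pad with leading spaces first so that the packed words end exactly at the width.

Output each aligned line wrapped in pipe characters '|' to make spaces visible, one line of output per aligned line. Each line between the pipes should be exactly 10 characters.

Line 1: ['electric'] (min_width=8, slack=2)
Line 2: ['cold'] (min_width=4, slack=6)
Line 3: ['pharmacy'] (min_width=8, slack=2)
Line 4: ['go', 'large'] (min_width=8, slack=2)
Line 5: ['evening'] (min_width=7, slack=3)
Line 6: ['two', 'brick'] (min_width=9, slack=1)
Line 7: ['bright'] (min_width=6, slack=4)
Line 8: ['cheese'] (min_width=6, slack=4)
Line 9: ['plate'] (min_width=5, slack=5)

Answer: |  electric|
|      cold|
|  pharmacy|
|  go large|
|   evening|
| two brick|
|    bright|
|    cheese|
|     plate|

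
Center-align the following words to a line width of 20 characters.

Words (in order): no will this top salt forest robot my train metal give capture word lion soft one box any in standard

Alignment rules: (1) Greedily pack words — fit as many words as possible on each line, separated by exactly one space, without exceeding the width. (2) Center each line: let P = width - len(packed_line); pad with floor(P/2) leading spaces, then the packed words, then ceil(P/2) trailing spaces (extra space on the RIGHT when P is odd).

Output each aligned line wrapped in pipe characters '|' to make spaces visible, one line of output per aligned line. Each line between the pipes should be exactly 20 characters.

Line 1: ['no', 'will', 'this', 'top'] (min_width=16, slack=4)
Line 2: ['salt', 'forest', 'robot', 'my'] (min_width=20, slack=0)
Line 3: ['train', 'metal', 'give'] (min_width=16, slack=4)
Line 4: ['capture', 'word', 'lion'] (min_width=17, slack=3)
Line 5: ['soft', 'one', 'box', 'any', 'in'] (min_width=19, slack=1)
Line 6: ['standard'] (min_width=8, slack=12)

Answer: |  no will this top  |
|salt forest robot my|
|  train metal give  |
| capture word lion  |
|soft one box any in |
|      standard      |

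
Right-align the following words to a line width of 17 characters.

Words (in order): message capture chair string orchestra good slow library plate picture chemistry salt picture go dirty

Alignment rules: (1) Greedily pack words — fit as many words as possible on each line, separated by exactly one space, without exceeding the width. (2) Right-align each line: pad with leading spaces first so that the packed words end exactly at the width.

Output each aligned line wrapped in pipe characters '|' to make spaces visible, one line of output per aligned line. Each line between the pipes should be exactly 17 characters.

Answer: |  message capture|
|     chair string|
|   orchestra good|
|     slow library|
|    plate picture|
|   chemistry salt|
| picture go dirty|

Derivation:
Line 1: ['message', 'capture'] (min_width=15, slack=2)
Line 2: ['chair', 'string'] (min_width=12, slack=5)
Line 3: ['orchestra', 'good'] (min_width=14, slack=3)
Line 4: ['slow', 'library'] (min_width=12, slack=5)
Line 5: ['plate', 'picture'] (min_width=13, slack=4)
Line 6: ['chemistry', 'salt'] (min_width=14, slack=3)
Line 7: ['picture', 'go', 'dirty'] (min_width=16, slack=1)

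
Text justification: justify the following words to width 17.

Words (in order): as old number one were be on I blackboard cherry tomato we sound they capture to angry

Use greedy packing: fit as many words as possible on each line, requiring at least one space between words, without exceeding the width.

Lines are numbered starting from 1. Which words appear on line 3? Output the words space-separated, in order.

Line 1: ['as', 'old', 'number', 'one'] (min_width=17, slack=0)
Line 2: ['were', 'be', 'on', 'I'] (min_width=12, slack=5)
Line 3: ['blackboard', 'cherry'] (min_width=17, slack=0)
Line 4: ['tomato', 'we', 'sound'] (min_width=15, slack=2)
Line 5: ['they', 'capture', 'to'] (min_width=15, slack=2)
Line 6: ['angry'] (min_width=5, slack=12)

Answer: blackboard cherry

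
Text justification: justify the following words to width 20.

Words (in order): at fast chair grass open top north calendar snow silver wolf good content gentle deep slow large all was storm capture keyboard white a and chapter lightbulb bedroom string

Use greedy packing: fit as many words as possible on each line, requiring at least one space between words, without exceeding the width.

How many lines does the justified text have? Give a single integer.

Line 1: ['at', 'fast', 'chair', 'grass'] (min_width=19, slack=1)
Line 2: ['open', 'top', 'north'] (min_width=14, slack=6)
Line 3: ['calendar', 'snow', 'silver'] (min_width=20, slack=0)
Line 4: ['wolf', 'good', 'content'] (min_width=17, slack=3)
Line 5: ['gentle', 'deep', 'slow'] (min_width=16, slack=4)
Line 6: ['large', 'all', 'was', 'storm'] (min_width=19, slack=1)
Line 7: ['capture', 'keyboard'] (min_width=16, slack=4)
Line 8: ['white', 'a', 'and', 'chapter'] (min_width=19, slack=1)
Line 9: ['lightbulb', 'bedroom'] (min_width=17, slack=3)
Line 10: ['string'] (min_width=6, slack=14)
Total lines: 10

Answer: 10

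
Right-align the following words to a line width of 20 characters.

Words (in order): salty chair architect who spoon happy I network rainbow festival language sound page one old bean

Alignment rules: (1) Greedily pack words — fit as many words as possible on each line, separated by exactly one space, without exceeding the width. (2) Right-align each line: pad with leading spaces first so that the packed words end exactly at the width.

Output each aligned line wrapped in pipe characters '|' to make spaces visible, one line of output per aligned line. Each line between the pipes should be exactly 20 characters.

Line 1: ['salty', 'chair'] (min_width=11, slack=9)
Line 2: ['architect', 'who', 'spoon'] (min_width=19, slack=1)
Line 3: ['happy', 'I', 'network'] (min_width=15, slack=5)
Line 4: ['rainbow', 'festival'] (min_width=16, slack=4)
Line 5: ['language', 'sound', 'page'] (min_width=19, slack=1)
Line 6: ['one', 'old', 'bean'] (min_width=12, slack=8)

Answer: |         salty chair|
| architect who spoon|
|     happy I network|
|    rainbow festival|
| language sound page|
|        one old bean|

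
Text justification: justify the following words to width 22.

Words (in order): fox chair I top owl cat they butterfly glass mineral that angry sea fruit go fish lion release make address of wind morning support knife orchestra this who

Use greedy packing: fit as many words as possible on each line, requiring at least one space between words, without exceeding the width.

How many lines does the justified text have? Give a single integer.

Answer: 8

Derivation:
Line 1: ['fox', 'chair', 'I', 'top', 'owl'] (min_width=19, slack=3)
Line 2: ['cat', 'they', 'butterfly'] (min_width=18, slack=4)
Line 3: ['glass', 'mineral', 'that'] (min_width=18, slack=4)
Line 4: ['angry', 'sea', 'fruit', 'go'] (min_width=18, slack=4)
Line 5: ['fish', 'lion', 'release', 'make'] (min_width=22, slack=0)
Line 6: ['address', 'of', 'wind'] (min_width=15, slack=7)
Line 7: ['morning', 'support', 'knife'] (min_width=21, slack=1)
Line 8: ['orchestra', 'this', 'who'] (min_width=18, slack=4)
Total lines: 8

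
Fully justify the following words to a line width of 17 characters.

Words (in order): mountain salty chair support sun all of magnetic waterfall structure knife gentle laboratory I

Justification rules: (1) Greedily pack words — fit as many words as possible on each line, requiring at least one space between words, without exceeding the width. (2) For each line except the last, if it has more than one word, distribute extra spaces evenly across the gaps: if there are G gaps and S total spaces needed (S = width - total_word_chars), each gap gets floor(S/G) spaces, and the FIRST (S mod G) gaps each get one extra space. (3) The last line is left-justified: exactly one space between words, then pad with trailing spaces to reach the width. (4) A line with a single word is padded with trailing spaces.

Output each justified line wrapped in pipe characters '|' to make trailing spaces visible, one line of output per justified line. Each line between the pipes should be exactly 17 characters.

Answer: |mountain    salty|
|chair support sun|
|all  of  magnetic|
|waterfall        |
|structure   knife|
|gentle laboratory|
|I                |

Derivation:
Line 1: ['mountain', 'salty'] (min_width=14, slack=3)
Line 2: ['chair', 'support', 'sun'] (min_width=17, slack=0)
Line 3: ['all', 'of', 'magnetic'] (min_width=15, slack=2)
Line 4: ['waterfall'] (min_width=9, slack=8)
Line 5: ['structure', 'knife'] (min_width=15, slack=2)
Line 6: ['gentle', 'laboratory'] (min_width=17, slack=0)
Line 7: ['I'] (min_width=1, slack=16)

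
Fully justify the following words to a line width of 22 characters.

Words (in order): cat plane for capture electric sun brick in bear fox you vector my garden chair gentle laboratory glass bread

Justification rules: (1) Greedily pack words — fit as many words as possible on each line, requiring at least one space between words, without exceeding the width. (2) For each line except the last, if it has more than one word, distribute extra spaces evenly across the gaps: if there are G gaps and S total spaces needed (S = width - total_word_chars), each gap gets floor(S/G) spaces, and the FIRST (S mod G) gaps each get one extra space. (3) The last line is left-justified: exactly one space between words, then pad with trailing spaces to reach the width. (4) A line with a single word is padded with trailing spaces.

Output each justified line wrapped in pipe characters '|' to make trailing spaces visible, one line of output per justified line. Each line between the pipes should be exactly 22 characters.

Line 1: ['cat', 'plane', 'for', 'capture'] (min_width=21, slack=1)
Line 2: ['electric', 'sun', 'brick', 'in'] (min_width=21, slack=1)
Line 3: ['bear', 'fox', 'you', 'vector', 'my'] (min_width=22, slack=0)
Line 4: ['garden', 'chair', 'gentle'] (min_width=19, slack=3)
Line 5: ['laboratory', 'glass', 'bread'] (min_width=22, slack=0)

Answer: |cat  plane for capture|
|electric  sun brick in|
|bear fox you vector my|
|garden   chair  gentle|
|laboratory glass bread|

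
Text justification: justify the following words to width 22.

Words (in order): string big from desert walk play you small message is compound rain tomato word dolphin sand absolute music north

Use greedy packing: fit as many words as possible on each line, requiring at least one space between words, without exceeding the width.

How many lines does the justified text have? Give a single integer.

Line 1: ['string', 'big', 'from', 'desert'] (min_width=22, slack=0)
Line 2: ['walk', 'play', 'you', 'small'] (min_width=19, slack=3)
Line 3: ['message', 'is', 'compound'] (min_width=19, slack=3)
Line 4: ['rain', 'tomato', 'word'] (min_width=16, slack=6)
Line 5: ['dolphin', 'sand', 'absolute'] (min_width=21, slack=1)
Line 6: ['music', 'north'] (min_width=11, slack=11)
Total lines: 6

Answer: 6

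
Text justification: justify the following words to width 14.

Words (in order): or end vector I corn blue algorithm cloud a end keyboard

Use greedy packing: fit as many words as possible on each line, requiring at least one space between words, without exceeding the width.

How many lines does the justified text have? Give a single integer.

Answer: 5

Derivation:
Line 1: ['or', 'end', 'vector'] (min_width=13, slack=1)
Line 2: ['I', 'corn', 'blue'] (min_width=11, slack=3)
Line 3: ['algorithm'] (min_width=9, slack=5)
Line 4: ['cloud', 'a', 'end'] (min_width=11, slack=3)
Line 5: ['keyboard'] (min_width=8, slack=6)
Total lines: 5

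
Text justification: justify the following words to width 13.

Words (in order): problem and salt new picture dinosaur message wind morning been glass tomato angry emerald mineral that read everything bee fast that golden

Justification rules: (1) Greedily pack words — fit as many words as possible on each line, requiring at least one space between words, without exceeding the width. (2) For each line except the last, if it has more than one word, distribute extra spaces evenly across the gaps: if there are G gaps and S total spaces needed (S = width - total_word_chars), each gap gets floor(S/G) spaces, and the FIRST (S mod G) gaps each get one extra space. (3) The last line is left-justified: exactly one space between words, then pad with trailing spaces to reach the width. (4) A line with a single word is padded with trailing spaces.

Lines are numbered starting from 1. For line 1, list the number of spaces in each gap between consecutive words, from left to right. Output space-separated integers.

Line 1: ['problem', 'and'] (min_width=11, slack=2)
Line 2: ['salt', 'new'] (min_width=8, slack=5)
Line 3: ['picture'] (min_width=7, slack=6)
Line 4: ['dinosaur'] (min_width=8, slack=5)
Line 5: ['message', 'wind'] (min_width=12, slack=1)
Line 6: ['morning', 'been'] (min_width=12, slack=1)
Line 7: ['glass', 'tomato'] (min_width=12, slack=1)
Line 8: ['angry', 'emerald'] (min_width=13, slack=0)
Line 9: ['mineral', 'that'] (min_width=12, slack=1)
Line 10: ['read'] (min_width=4, slack=9)
Line 11: ['everything'] (min_width=10, slack=3)
Line 12: ['bee', 'fast', 'that'] (min_width=13, slack=0)
Line 13: ['golden'] (min_width=6, slack=7)

Answer: 3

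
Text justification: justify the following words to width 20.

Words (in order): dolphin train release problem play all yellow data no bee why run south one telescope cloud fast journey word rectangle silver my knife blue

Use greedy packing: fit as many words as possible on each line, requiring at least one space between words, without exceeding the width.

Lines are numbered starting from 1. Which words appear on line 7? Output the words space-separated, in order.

Line 1: ['dolphin', 'train'] (min_width=13, slack=7)
Line 2: ['release', 'problem', 'play'] (min_width=20, slack=0)
Line 3: ['all', 'yellow', 'data', 'no'] (min_width=18, slack=2)
Line 4: ['bee', 'why', 'run', 'south'] (min_width=17, slack=3)
Line 5: ['one', 'telescope', 'cloud'] (min_width=19, slack=1)
Line 6: ['fast', 'journey', 'word'] (min_width=17, slack=3)
Line 7: ['rectangle', 'silver', 'my'] (min_width=19, slack=1)
Line 8: ['knife', 'blue'] (min_width=10, slack=10)

Answer: rectangle silver my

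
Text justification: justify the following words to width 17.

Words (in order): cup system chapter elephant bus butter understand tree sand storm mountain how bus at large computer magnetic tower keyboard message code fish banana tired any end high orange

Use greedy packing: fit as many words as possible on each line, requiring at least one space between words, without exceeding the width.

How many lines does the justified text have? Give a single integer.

Line 1: ['cup', 'system'] (min_width=10, slack=7)
Line 2: ['chapter', 'elephant'] (min_width=16, slack=1)
Line 3: ['bus', 'butter'] (min_width=10, slack=7)
Line 4: ['understand', 'tree'] (min_width=15, slack=2)
Line 5: ['sand', 'storm'] (min_width=10, slack=7)
Line 6: ['mountain', 'how', 'bus'] (min_width=16, slack=1)
Line 7: ['at', 'large', 'computer'] (min_width=17, slack=0)
Line 8: ['magnetic', 'tower'] (min_width=14, slack=3)
Line 9: ['keyboard', 'message'] (min_width=16, slack=1)
Line 10: ['code', 'fish', 'banana'] (min_width=16, slack=1)
Line 11: ['tired', 'any', 'end'] (min_width=13, slack=4)
Line 12: ['high', 'orange'] (min_width=11, slack=6)
Total lines: 12

Answer: 12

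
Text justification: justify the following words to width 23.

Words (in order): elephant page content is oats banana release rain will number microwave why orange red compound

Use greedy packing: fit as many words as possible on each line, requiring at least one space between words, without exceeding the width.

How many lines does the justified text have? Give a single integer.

Answer: 5

Derivation:
Line 1: ['elephant', 'page', 'content'] (min_width=21, slack=2)
Line 2: ['is', 'oats', 'banana', 'release'] (min_width=22, slack=1)
Line 3: ['rain', 'will', 'number'] (min_width=16, slack=7)
Line 4: ['microwave', 'why', 'orange'] (min_width=20, slack=3)
Line 5: ['red', 'compound'] (min_width=12, slack=11)
Total lines: 5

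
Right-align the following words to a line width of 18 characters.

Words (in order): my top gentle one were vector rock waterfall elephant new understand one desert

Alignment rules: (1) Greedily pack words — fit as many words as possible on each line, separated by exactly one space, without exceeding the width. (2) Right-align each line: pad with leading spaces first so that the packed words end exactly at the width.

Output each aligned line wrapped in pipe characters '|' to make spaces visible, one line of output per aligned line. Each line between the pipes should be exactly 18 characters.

Line 1: ['my', 'top', 'gentle', 'one'] (min_width=17, slack=1)
Line 2: ['were', 'vector', 'rock'] (min_width=16, slack=2)
Line 3: ['waterfall', 'elephant'] (min_width=18, slack=0)
Line 4: ['new', 'understand', 'one'] (min_width=18, slack=0)
Line 5: ['desert'] (min_width=6, slack=12)

Answer: | my top gentle one|
|  were vector rock|
|waterfall elephant|
|new understand one|
|            desert|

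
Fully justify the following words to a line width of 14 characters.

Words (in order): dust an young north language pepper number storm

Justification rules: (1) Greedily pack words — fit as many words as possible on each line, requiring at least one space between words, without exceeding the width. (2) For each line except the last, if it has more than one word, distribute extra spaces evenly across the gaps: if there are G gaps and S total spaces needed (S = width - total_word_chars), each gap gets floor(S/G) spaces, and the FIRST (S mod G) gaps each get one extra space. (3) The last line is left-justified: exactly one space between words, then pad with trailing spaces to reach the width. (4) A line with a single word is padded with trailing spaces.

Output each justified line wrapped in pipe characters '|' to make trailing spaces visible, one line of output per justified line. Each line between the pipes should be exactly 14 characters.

Line 1: ['dust', 'an', 'young'] (min_width=13, slack=1)
Line 2: ['north', 'language'] (min_width=14, slack=0)
Line 3: ['pepper', 'number'] (min_width=13, slack=1)
Line 4: ['storm'] (min_width=5, slack=9)

Answer: |dust  an young|
|north language|
|pepper  number|
|storm         |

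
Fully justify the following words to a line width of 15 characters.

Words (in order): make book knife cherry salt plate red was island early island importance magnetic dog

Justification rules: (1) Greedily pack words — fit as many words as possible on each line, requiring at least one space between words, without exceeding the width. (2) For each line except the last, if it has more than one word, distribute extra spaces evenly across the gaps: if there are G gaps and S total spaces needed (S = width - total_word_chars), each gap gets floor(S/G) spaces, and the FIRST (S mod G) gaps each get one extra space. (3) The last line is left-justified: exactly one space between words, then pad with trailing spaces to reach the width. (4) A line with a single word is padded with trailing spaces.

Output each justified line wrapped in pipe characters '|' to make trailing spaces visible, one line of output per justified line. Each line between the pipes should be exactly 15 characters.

Answer: |make book knife|
|cherry     salt|
|plate  red  was|
|island    early|
|island         |
|importance     |
|magnetic dog   |

Derivation:
Line 1: ['make', 'book', 'knife'] (min_width=15, slack=0)
Line 2: ['cherry', 'salt'] (min_width=11, slack=4)
Line 3: ['plate', 'red', 'was'] (min_width=13, slack=2)
Line 4: ['island', 'early'] (min_width=12, slack=3)
Line 5: ['island'] (min_width=6, slack=9)
Line 6: ['importance'] (min_width=10, slack=5)
Line 7: ['magnetic', 'dog'] (min_width=12, slack=3)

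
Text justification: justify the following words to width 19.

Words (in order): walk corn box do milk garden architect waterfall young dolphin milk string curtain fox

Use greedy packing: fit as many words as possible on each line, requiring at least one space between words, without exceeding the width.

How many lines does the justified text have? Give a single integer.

Answer: 5

Derivation:
Line 1: ['walk', 'corn', 'box', 'do'] (min_width=16, slack=3)
Line 2: ['milk', 'garden'] (min_width=11, slack=8)
Line 3: ['architect', 'waterfall'] (min_width=19, slack=0)
Line 4: ['young', 'dolphin', 'milk'] (min_width=18, slack=1)
Line 5: ['string', 'curtain', 'fox'] (min_width=18, slack=1)
Total lines: 5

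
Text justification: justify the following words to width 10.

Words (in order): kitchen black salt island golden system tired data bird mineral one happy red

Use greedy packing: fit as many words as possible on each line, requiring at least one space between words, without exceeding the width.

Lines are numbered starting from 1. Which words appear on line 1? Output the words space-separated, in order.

Answer: kitchen

Derivation:
Line 1: ['kitchen'] (min_width=7, slack=3)
Line 2: ['black', 'salt'] (min_width=10, slack=0)
Line 3: ['island'] (min_width=6, slack=4)
Line 4: ['golden'] (min_width=6, slack=4)
Line 5: ['system'] (min_width=6, slack=4)
Line 6: ['tired', 'data'] (min_width=10, slack=0)
Line 7: ['bird'] (min_width=4, slack=6)
Line 8: ['mineral'] (min_width=7, slack=3)
Line 9: ['one', 'happy'] (min_width=9, slack=1)
Line 10: ['red'] (min_width=3, slack=7)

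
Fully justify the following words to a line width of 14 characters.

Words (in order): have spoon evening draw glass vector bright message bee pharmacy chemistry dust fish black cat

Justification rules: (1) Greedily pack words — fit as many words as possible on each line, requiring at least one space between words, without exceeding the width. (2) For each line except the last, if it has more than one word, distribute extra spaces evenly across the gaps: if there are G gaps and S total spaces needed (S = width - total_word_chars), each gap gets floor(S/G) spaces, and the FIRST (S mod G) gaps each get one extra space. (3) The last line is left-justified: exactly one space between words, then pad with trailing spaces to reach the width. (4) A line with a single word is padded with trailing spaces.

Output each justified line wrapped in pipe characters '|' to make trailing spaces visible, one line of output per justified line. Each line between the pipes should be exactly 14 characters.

Answer: |have     spoon|
|evening   draw|
|glass   vector|
|bright message|
|bee   pharmacy|
|chemistry dust|
|fish black cat|

Derivation:
Line 1: ['have', 'spoon'] (min_width=10, slack=4)
Line 2: ['evening', 'draw'] (min_width=12, slack=2)
Line 3: ['glass', 'vector'] (min_width=12, slack=2)
Line 4: ['bright', 'message'] (min_width=14, slack=0)
Line 5: ['bee', 'pharmacy'] (min_width=12, slack=2)
Line 6: ['chemistry', 'dust'] (min_width=14, slack=0)
Line 7: ['fish', 'black', 'cat'] (min_width=14, slack=0)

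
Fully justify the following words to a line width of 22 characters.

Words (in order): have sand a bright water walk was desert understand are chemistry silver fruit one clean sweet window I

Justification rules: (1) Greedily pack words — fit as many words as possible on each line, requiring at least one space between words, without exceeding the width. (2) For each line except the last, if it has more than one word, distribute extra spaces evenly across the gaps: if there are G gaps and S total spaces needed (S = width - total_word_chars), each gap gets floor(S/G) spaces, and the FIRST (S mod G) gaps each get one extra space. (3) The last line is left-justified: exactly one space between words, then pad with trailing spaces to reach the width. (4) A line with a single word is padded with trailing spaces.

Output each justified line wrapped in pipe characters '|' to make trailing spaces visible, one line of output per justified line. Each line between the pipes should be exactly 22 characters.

Line 1: ['have', 'sand', 'a', 'bright'] (min_width=18, slack=4)
Line 2: ['water', 'walk', 'was', 'desert'] (min_width=21, slack=1)
Line 3: ['understand', 'are'] (min_width=14, slack=8)
Line 4: ['chemistry', 'silver', 'fruit'] (min_width=22, slack=0)
Line 5: ['one', 'clean', 'sweet', 'window'] (min_width=22, slack=0)
Line 6: ['I'] (min_width=1, slack=21)

Answer: |have   sand  a  bright|
|water  walk was desert|
|understand         are|
|chemistry silver fruit|
|one clean sweet window|
|I                     |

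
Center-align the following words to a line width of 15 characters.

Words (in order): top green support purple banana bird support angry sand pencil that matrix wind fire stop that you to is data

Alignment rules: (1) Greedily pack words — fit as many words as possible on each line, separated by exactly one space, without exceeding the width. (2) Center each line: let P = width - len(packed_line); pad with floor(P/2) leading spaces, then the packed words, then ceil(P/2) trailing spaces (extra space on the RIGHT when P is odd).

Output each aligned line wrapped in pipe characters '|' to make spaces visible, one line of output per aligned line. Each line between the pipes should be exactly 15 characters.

Answer: |   top green   |
|support purple |
|  banana bird  |
| support angry |
|  sand pencil  |
|  that matrix  |
|wind fire stop |
|that you to is |
|     data      |

Derivation:
Line 1: ['top', 'green'] (min_width=9, slack=6)
Line 2: ['support', 'purple'] (min_width=14, slack=1)
Line 3: ['banana', 'bird'] (min_width=11, slack=4)
Line 4: ['support', 'angry'] (min_width=13, slack=2)
Line 5: ['sand', 'pencil'] (min_width=11, slack=4)
Line 6: ['that', 'matrix'] (min_width=11, slack=4)
Line 7: ['wind', 'fire', 'stop'] (min_width=14, slack=1)
Line 8: ['that', 'you', 'to', 'is'] (min_width=14, slack=1)
Line 9: ['data'] (min_width=4, slack=11)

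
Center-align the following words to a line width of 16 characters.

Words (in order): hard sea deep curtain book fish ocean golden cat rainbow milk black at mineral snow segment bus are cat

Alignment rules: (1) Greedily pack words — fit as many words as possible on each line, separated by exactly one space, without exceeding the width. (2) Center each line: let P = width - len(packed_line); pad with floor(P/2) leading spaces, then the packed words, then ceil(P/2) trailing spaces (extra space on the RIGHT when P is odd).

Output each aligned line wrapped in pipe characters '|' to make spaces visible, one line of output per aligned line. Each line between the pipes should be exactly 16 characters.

Line 1: ['hard', 'sea', 'deep'] (min_width=13, slack=3)
Line 2: ['curtain', 'book'] (min_width=12, slack=4)
Line 3: ['fish', 'ocean'] (min_width=10, slack=6)
Line 4: ['golden', 'cat'] (min_width=10, slack=6)
Line 5: ['rainbow', 'milk'] (min_width=12, slack=4)
Line 6: ['black', 'at', 'mineral'] (min_width=16, slack=0)
Line 7: ['snow', 'segment', 'bus'] (min_width=16, slack=0)
Line 8: ['are', 'cat'] (min_width=7, slack=9)

Answer: | hard sea deep  |
|  curtain book  |
|   fish ocean   |
|   golden cat   |
|  rainbow milk  |
|black at mineral|
|snow segment bus|
|    are cat     |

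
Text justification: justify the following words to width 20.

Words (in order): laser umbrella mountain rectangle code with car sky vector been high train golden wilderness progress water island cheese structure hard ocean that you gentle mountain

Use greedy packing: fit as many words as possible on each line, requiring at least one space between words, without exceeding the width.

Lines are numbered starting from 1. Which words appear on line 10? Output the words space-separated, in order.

Answer: mountain

Derivation:
Line 1: ['laser', 'umbrella'] (min_width=14, slack=6)
Line 2: ['mountain', 'rectangle'] (min_width=18, slack=2)
Line 3: ['code', 'with', 'car', 'sky'] (min_width=17, slack=3)
Line 4: ['vector', 'been', 'high'] (min_width=16, slack=4)
Line 5: ['train', 'golden'] (min_width=12, slack=8)
Line 6: ['wilderness', 'progress'] (min_width=19, slack=1)
Line 7: ['water', 'island', 'cheese'] (min_width=19, slack=1)
Line 8: ['structure', 'hard', 'ocean'] (min_width=20, slack=0)
Line 9: ['that', 'you', 'gentle'] (min_width=15, slack=5)
Line 10: ['mountain'] (min_width=8, slack=12)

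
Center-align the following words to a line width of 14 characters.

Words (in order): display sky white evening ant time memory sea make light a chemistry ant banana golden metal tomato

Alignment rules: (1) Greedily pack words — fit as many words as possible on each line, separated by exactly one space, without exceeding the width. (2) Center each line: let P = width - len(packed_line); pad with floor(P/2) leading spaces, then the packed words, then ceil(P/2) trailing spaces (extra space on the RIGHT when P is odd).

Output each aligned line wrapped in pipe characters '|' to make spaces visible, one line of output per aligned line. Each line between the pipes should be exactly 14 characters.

Answer: | display sky  |
|white evening |
|   ant time   |
|  memory sea  |
| make light a |
|chemistry ant |
|banana golden |
| metal tomato |

Derivation:
Line 1: ['display', 'sky'] (min_width=11, slack=3)
Line 2: ['white', 'evening'] (min_width=13, slack=1)
Line 3: ['ant', 'time'] (min_width=8, slack=6)
Line 4: ['memory', 'sea'] (min_width=10, slack=4)
Line 5: ['make', 'light', 'a'] (min_width=12, slack=2)
Line 6: ['chemistry', 'ant'] (min_width=13, slack=1)
Line 7: ['banana', 'golden'] (min_width=13, slack=1)
Line 8: ['metal', 'tomato'] (min_width=12, slack=2)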